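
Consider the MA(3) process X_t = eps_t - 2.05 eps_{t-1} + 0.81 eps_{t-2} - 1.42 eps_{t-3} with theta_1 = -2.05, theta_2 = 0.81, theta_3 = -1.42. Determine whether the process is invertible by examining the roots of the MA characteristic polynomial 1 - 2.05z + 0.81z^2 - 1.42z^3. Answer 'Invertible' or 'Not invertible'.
\text{Not invertible}

The MA(q) characteristic polynomial is P(z) = 1 - 2.05z + 0.81z^2 - 1.42z^3.
Invertibility requires all roots to lie outside the unit circle, i.e. |z| > 1 for every root.
Degree 3: look for a simple real root z0 first, then factor out (1 - z/z0) and solve the remaining quadratic.
Testing z0 = 0.5: P(0.5) = 1 + (-2.05)(0.5) + (0.81)(0.5)^2 + (-1.42)(0.5)^3
  = 1 + (-1.025) + (0.2025) + (-0.1775) = 0.  So z_0 = 0.5 is a root, |z_0| = 0.5.
Divide out the factor (1 - 2 z) = (1 - z/z0) (since 1/z0 = 2):
  P(z) = (1 - 2 z)(1 + (-0.05) z + (0.71) z^2)
  [check: z-coef -0.05 - (2) = -2.05; z^2-coef 0.71 - (2)(-0.05) = 0.81; z^3-coef -(2)(0.71) = -1.42.]
Remaining roots from the quadratic factor 1 + (-0.05) z + (0.71) z^2:
  Set 1 + (-0.05) z + (0.71) z^2 = 0, i.e. a z^2 + b z + c = 0 with a = 0.71, b = -0.05, c = 1.
  Discriminant D = b^2 - 4ac = (-0.05)^2 - 4*(0.71)*1 = 0.0025 - (2.84) = -2.8375.
  D < 0, so the roots are the complex-conjugate pair z = (-b +/- i sqrt(-D)) / (2a) = 0.0352 +/- 1.1863i.
  For a conjugate pair |z|^2 = z * conj(z) = (product of roots) = c/a = 1/(0.71) = 1.408451, so |z| = sqrt(1.408451) = 1.1868 for both roots.
Moduli of all roots: 0.5000, 1.1868, 1.1868.
All moduli strictly greater than 1? No.
Verdict: Not invertible.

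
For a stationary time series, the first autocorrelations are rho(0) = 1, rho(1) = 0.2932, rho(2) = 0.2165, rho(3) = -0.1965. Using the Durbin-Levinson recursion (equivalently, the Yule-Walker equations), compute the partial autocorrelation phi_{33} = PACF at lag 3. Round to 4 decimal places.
\phi_{33} = -0.3270

The PACF at lag k is phi_{kk}, the last component of the solution
to the Yule-Walker system G_k phi = r_k where
  (G_k)_{ij} = rho(|i - j|), (r_k)_i = rho(i), i,j = 1..k.
Equivalently, Durbin-Levinson gives phi_{kk} iteratively:
  phi_{11} = rho(1)
  phi_{kk} = [rho(k) - sum_{j=1..k-1} phi_{k-1,j} rho(k-j)]
            / [1 - sum_{j=1..k-1} phi_{k-1,j} rho(j)],
  phi_{k,j} = phi_{k-1,j} - phi_{kk} phi_{k-1,k-j},  j = 1..k-1.
Step k = 1:
  phi_11 = rho(1) = 0.2932.
Step k = 2:
  phi_22 = [rho(2) - phi_11 rho(1)] / [1 - phi_11 rho(1)] = [0.2165 - (0.2932)(0.2932)] / [1 - (0.2932)(0.2932)]
         = 0.13053376 / 0.91403376 = 0.142811.
  Update: phi_21 = phi_11 - phi_22 phi_11 = 0.2932 - (0.142811)(0.2932) = 0.251328.
Step k = 3:
  phi_33 = [rho(3) - phi_21 rho(2) - phi_22 rho(1)] / [1 - phi_21 rho(1) - phi_22 rho(2)]
    numerator   = -0.1965 - (0.251328)(0.2165) - (0.142811)(0.2932) = -0.29278458
    denominator = 1 - (0.251328)(0.2932) - (0.142811)(0.2165) = 0.89539215
  phi_33 = -0.29278458 / 0.89539215 = -0.327.
Therefore phi_{33} = -0.3270.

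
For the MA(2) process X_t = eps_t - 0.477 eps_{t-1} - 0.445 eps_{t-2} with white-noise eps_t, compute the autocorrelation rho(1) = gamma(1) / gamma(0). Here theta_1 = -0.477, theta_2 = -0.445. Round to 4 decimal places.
\rho(1) = -0.1857

For an MA(q) process with theta_0 = 1, the autocovariance is
  gamma(k) = sigma^2 * sum_{i=0..q-k} theta_i * theta_{i+k},
and rho(k) = gamma(k) / gamma(0). Sigma^2 cancels.
  numerator   = (1)*(-0.477) + (-0.477)*(-0.445) = -0.264735.
  denominator = (1)^2 + (-0.477)^2 + (-0.445)^2 = 1.425554.
  rho(1) = -0.264735 / 1.425554 = -0.1857.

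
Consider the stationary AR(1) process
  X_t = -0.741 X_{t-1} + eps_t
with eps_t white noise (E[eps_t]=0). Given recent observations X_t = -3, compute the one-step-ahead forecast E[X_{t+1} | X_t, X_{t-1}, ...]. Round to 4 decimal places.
E[X_{t+1} \mid \mathcal F_t] = 2.2230

For an AR(p) model X_t = c + sum_i phi_i X_{t-i} + eps_t, the
one-step-ahead conditional mean is
  E[X_{t+1} | X_t, ...] = c + sum_i phi_i X_{t+1-i}.
Substitute known values:
  E[X_{t+1} | ...] = (-0.741) * (-3)
                   = 2.2230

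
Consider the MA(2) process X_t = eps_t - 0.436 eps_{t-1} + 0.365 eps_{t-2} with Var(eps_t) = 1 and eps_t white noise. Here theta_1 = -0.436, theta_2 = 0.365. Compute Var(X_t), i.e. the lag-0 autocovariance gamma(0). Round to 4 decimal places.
\gamma(0) = 1.3233

For an MA(q) process X_t = eps_t + sum_i theta_i eps_{t-i} with
Var(eps_t) = sigma^2, the variance is
  gamma(0) = sigma^2 * (1 + sum_i theta_i^2).
  sum_i theta_i^2 = (-0.436)^2 + (0.365)^2 = 0.190096 + 0.133225 = 0.323321.
  gamma(0) = 1 * (1 + 0.323321) = 1 * 1.323321 = 1.323321, which rounds to 1.3233.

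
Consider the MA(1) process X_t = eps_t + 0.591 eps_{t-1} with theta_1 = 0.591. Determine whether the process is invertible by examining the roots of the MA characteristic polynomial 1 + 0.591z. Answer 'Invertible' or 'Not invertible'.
\text{Invertible}

The MA(q) characteristic polynomial is P(z) = 1 + 0.591z.
Invertibility requires all roots to lie outside the unit circle, i.e. |z| > 1 for every root.
This is linear in z: 1 + (0.591) z = 0  =>  z = -1/(0.591) = -1.692047,  |z| = 1.692047.
Moduli of all roots: 1.6920.
All moduli strictly greater than 1? Yes.
Verdict: Invertible.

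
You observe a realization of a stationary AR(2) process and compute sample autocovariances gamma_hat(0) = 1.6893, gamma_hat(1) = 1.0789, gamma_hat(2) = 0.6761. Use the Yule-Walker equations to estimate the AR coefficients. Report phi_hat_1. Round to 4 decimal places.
\hat\phi_{1} = 0.6469

The Yule-Walker equations for an AR(p) process read, in matrix form,
  Gamma_p phi = r_p,   with   (Gamma_p)_{ij} = gamma(|i - j|),
                       (r_p)_i = gamma(i),   i,j = 1..p.
Substitute the sample gammas (Toeplitz matrix and right-hand side of size 2):
  Gamma_p = [[1.6893, 1.0789], [1.0789, 1.6893]]
  r_p     = [1.0789, 0.6761]
Written out:
  1.6893 phi_1 + 1.0789 phi_2 = 1.0789
  1.0789 phi_1 + 1.6893 phi_2 = 0.6761
Solve by Cramer's rule:
  det = gamma(0)^2 - gamma(1)^2 = (1.6893)^2 - (1.0789)^2 = 2.85373449 - 1.16402521 = 1.68970928
  phi_hat_1 = [gamma(1) gamma(0) - gamma(1) gamma(2)] / det = [(1.0789)(1.6893) - (1.0789)(0.6761)] / 1.68970928 = 1.09314148 / 1.68970928 = 0.6469
  phi_hat_2 = [gamma(0) gamma(2) - gamma(1)^2] / det = [(1.6893)(0.6761) - (1.0789)^2] / 1.68970928 = -0.02188948 / 1.68970928 = -0.013
So phi_hat = [0.6469, -0.0130].
Therefore phi_hat_1 = 0.6469.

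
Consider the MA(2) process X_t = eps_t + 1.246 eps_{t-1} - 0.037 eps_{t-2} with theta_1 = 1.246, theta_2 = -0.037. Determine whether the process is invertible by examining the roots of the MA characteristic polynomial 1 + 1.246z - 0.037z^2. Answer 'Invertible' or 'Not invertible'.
\text{Not invertible}

The MA(q) characteristic polynomial is P(z) = 1 + 1.246z - 0.037z^2.
Invertibility requires all roots to lie outside the unit circle, i.e. |z| > 1 for every root.
Set 1 + (1.246) z + (-0.037) z^2 = 0, i.e. a z^2 + b z + c = 0 with a = -0.037, b = 1.246, c = 1.
Discriminant D = b^2 - 4ac = (1.246)^2 - 4*(-0.037)*1 = 1.552516 - (-0.148) = 1.700516.
D >= 0, so the roots are real: z = (-b +/- sqrt(D)) / (2a) = (-1.246 +/- 1.304038) / (-0.074).
  z_1 = (-1.246 + 1.304038) / (-0.074) = -0.7843,   |z_1| = 0.7843.
  z_2 = (-1.246 - 1.304038) / (-0.074) = 34.46,   |z_2| = 34.46.
Moduli of all roots: 0.7843, 34.4600.
All moduli strictly greater than 1? No.
Verdict: Not invertible.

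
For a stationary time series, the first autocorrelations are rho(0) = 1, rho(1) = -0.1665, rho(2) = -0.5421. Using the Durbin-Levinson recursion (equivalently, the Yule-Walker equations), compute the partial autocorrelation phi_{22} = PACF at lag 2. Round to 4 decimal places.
\phi_{22} = -0.5861

The PACF at lag k is phi_{kk}, the last component of the solution
to the Yule-Walker system G_k phi = r_k where
  (G_k)_{ij} = rho(|i - j|), (r_k)_i = rho(i), i,j = 1..k.
Equivalently, Durbin-Levinson gives phi_{kk} iteratively:
  phi_{11} = rho(1)
  phi_{kk} = [rho(k) - sum_{j=1..k-1} phi_{k-1,j} rho(k-j)]
            / [1 - sum_{j=1..k-1} phi_{k-1,j} rho(j)],
  phi_{k,j} = phi_{k-1,j} - phi_{kk} phi_{k-1,k-j},  j = 1..k-1.
Step k = 1:
  phi_11 = rho(1) = -0.1665.
Step k = 2:
  phi_22 = [rho(2) - phi_11 rho(1)] / [1 - phi_11 rho(1)] = [-0.5421 - (-0.1665)(-0.1665)] / [1 - (-0.1665)(-0.1665)]
         = -0.56982225 / 0.97227775 = -0.5861.
Therefore phi_{22} = -0.5861.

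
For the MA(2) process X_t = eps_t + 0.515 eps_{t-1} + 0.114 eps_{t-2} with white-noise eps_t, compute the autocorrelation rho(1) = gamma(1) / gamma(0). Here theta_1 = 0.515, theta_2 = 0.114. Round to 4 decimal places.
\rho(1) = 0.4488

For an MA(q) process with theta_0 = 1, the autocovariance is
  gamma(k) = sigma^2 * sum_{i=0..q-k} theta_i * theta_{i+k},
and rho(k) = gamma(k) / gamma(0). Sigma^2 cancels.
  numerator   = (1)*(0.515) + (0.515)*(0.114) = 0.57371.
  denominator = (1)^2 + (0.515)^2 + (0.114)^2 = 1.278221.
  rho(1) = 0.57371 / 1.278221 = 0.4488.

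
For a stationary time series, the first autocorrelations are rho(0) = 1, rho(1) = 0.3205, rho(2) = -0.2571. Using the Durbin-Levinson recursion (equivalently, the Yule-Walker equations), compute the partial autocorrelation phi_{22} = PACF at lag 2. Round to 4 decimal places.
\phi_{22} = -0.4010

The PACF at lag k is phi_{kk}, the last component of the solution
to the Yule-Walker system G_k phi = r_k where
  (G_k)_{ij} = rho(|i - j|), (r_k)_i = rho(i), i,j = 1..k.
Equivalently, Durbin-Levinson gives phi_{kk} iteratively:
  phi_{11} = rho(1)
  phi_{kk} = [rho(k) - sum_{j=1..k-1} phi_{k-1,j} rho(k-j)]
            / [1 - sum_{j=1..k-1} phi_{k-1,j} rho(j)],
  phi_{k,j} = phi_{k-1,j} - phi_{kk} phi_{k-1,k-j},  j = 1..k-1.
Step k = 1:
  phi_11 = rho(1) = 0.3205.
Step k = 2:
  phi_22 = [rho(2) - phi_11 rho(1)] / [1 - phi_11 rho(1)] = [-0.2571 - (0.3205)(0.3205)] / [1 - (0.3205)(0.3205)]
         = -0.35982025 / 0.89727975 = -0.401.
Therefore phi_{22} = -0.4010.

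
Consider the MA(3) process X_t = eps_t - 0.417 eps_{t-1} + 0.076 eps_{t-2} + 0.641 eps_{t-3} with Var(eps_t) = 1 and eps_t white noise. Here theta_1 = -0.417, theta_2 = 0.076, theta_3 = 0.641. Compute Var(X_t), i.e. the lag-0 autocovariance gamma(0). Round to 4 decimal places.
\gamma(0) = 1.5905

For an MA(q) process X_t = eps_t + sum_i theta_i eps_{t-i} with
Var(eps_t) = sigma^2, the variance is
  gamma(0) = sigma^2 * (1 + sum_i theta_i^2).
  sum_i theta_i^2 = (-0.417)^2 + (0.076)^2 + (0.641)^2 = 0.173889 + 0.005776 + 0.410881 = 0.590546.
  gamma(0) = 1 * (1 + 0.590546) = 1 * 1.590546 = 1.590546, which rounds to 1.5905.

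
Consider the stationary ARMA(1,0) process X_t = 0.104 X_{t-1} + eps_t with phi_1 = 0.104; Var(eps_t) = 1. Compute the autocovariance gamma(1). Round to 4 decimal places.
\gamma(1) = 0.1051

Multiply the model equation by X_{t-k} and take expectations. With theta_0 = psi_0 = 1 and psi_j the MA(infinity) weights, this gives
  gamma(k) - sum_i phi_i gamma(k-i) = c_k,
  c_k = sigma^2 * sum_{j=k..q} theta_j psi_{j-k}   (c_k = 0 for k > q),
using gamma(-m) = gamma(m).
Pure AR (q = 0): c_0 = sigma^2 = 1, c_k = 0 for k >= 1.
Equations for k = 0 and k = 1 (AR order 1):
  gamma(0) = phi_1 gamma(1) + c_0
  gamma(1) = phi_1 gamma(0) + c_1
Substituting the second into the first: gamma(0) (1 - phi_1^2) = c_0 + phi_1 c_1, so
  gamma(0) = c_0 / (1 - phi_1^2) = 1 / (1 - (0.104)^2) = 1 / 0.989184 = 1.010934.
  gamma(1) = phi_1 gamma(0) = (0.104)(1.010934) = 0.105137.
Therefore gamma(1) = 0.1051 (to 4 decimal places).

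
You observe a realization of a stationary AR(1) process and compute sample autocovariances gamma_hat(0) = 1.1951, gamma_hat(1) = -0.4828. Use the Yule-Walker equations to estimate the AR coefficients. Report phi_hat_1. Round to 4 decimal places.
\hat\phi_{1} = -0.4040

The Yule-Walker equations for an AR(p) process read, in matrix form,
  Gamma_p phi = r_p,   with   (Gamma_p)_{ij} = gamma(|i - j|),
                       (r_p)_i = gamma(i),   i,j = 1..p.
Substitute the sample gammas (Toeplitz matrix and right-hand side of size 1):
  Gamma_p = [[1.1951]]
  r_p     = [-0.4828]
With p = 1 this is the single equation gamma(0) phi_1 = gamma(1):
  phi_hat_1 = gamma(1) / gamma(0) = -0.4828 / 1.1951 = -0.4040.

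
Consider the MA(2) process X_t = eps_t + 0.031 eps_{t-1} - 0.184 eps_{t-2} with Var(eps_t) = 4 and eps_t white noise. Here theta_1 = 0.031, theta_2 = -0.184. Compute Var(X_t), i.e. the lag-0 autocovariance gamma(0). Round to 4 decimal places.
\gamma(0) = 4.1393

For an MA(q) process X_t = eps_t + sum_i theta_i eps_{t-i} with
Var(eps_t) = sigma^2, the variance is
  gamma(0) = sigma^2 * (1 + sum_i theta_i^2).
  sum_i theta_i^2 = (0.031)^2 + (-0.184)^2 = 0.000961 + 0.033856 = 0.034817.
  gamma(0) = 4 * (1 + 0.034817) = 4 * 1.034817 = 4.139268, which rounds to 4.1393.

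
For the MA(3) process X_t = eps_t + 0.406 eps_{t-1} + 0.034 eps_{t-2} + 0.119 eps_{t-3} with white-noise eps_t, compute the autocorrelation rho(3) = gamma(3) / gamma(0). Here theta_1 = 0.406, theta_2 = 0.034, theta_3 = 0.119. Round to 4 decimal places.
\rho(3) = 0.1008

For an MA(q) process with theta_0 = 1, the autocovariance is
  gamma(k) = sigma^2 * sum_{i=0..q-k} theta_i * theta_{i+k},
and rho(k) = gamma(k) / gamma(0). Sigma^2 cancels.
  numerator   = (1)*(0.119) = 0.119.
  denominator = (1)^2 + (0.406)^2 + (0.034)^2 + (0.119)^2 = 1.180153.
  rho(3) = 0.119 / 1.180153 = 0.1008.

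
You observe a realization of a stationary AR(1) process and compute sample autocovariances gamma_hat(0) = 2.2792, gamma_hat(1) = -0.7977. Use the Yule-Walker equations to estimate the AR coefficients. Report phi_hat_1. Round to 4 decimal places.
\hat\phi_{1} = -0.3500

The Yule-Walker equations for an AR(p) process read, in matrix form,
  Gamma_p phi = r_p,   with   (Gamma_p)_{ij} = gamma(|i - j|),
                       (r_p)_i = gamma(i),   i,j = 1..p.
Substitute the sample gammas (Toeplitz matrix and right-hand side of size 1):
  Gamma_p = [[2.2792]]
  r_p     = [-0.7977]
With p = 1 this is the single equation gamma(0) phi_1 = gamma(1):
  phi_hat_1 = gamma(1) / gamma(0) = -0.7977 / 2.2792 = -0.3500.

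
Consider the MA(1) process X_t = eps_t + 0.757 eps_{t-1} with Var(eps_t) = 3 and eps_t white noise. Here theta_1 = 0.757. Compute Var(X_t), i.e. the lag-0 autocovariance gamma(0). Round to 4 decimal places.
\gamma(0) = 4.7191

For an MA(q) process X_t = eps_t + sum_i theta_i eps_{t-i} with
Var(eps_t) = sigma^2, the variance is
  gamma(0) = sigma^2 * (1 + sum_i theta_i^2).
  sum_i theta_i^2 = (0.757)^2 = 0.573049.
  gamma(0) = 3 * (1 + 0.573049) = 3 * 1.573049 = 4.719147, which rounds to 4.7191.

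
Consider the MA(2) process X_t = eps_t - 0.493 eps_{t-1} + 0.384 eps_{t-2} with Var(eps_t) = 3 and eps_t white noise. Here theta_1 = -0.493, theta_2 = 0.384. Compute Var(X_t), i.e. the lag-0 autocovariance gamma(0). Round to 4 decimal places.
\gamma(0) = 4.1715

For an MA(q) process X_t = eps_t + sum_i theta_i eps_{t-i} with
Var(eps_t) = sigma^2, the variance is
  gamma(0) = sigma^2 * (1 + sum_i theta_i^2).
  sum_i theta_i^2 = (-0.493)^2 + (0.384)^2 = 0.243049 + 0.147456 = 0.390505.
  gamma(0) = 3 * (1 + 0.390505) = 3 * 1.390505 = 4.171515, which rounds to 4.1715.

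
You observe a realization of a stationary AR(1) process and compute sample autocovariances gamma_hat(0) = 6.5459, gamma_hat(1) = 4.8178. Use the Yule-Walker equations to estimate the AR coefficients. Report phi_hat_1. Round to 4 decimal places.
\hat\phi_{1} = 0.7360

The Yule-Walker equations for an AR(p) process read, in matrix form,
  Gamma_p phi = r_p,   with   (Gamma_p)_{ij} = gamma(|i - j|),
                       (r_p)_i = gamma(i),   i,j = 1..p.
Substitute the sample gammas (Toeplitz matrix and right-hand side of size 1):
  Gamma_p = [[6.5459]]
  r_p     = [4.8178]
With p = 1 this is the single equation gamma(0) phi_1 = gamma(1):
  phi_hat_1 = gamma(1) / gamma(0) = 4.8178 / 6.5459 = 0.7360.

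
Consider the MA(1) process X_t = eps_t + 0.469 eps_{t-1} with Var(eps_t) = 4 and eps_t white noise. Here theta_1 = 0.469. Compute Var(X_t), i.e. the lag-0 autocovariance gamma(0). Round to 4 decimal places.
\gamma(0) = 4.8798

For an MA(q) process X_t = eps_t + sum_i theta_i eps_{t-i} with
Var(eps_t) = sigma^2, the variance is
  gamma(0) = sigma^2 * (1 + sum_i theta_i^2).
  sum_i theta_i^2 = (0.469)^2 = 0.219961.
  gamma(0) = 4 * (1 + 0.219961) = 4 * 1.219961 = 4.879844, which rounds to 4.8798.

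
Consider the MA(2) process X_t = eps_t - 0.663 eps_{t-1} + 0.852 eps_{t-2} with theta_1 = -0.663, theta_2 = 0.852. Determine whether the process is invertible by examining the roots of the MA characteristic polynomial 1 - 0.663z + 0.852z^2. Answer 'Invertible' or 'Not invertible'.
\text{Invertible}

The MA(q) characteristic polynomial is P(z) = 1 - 0.663z + 0.852z^2.
Invertibility requires all roots to lie outside the unit circle, i.e. |z| > 1 for every root.
Set 1 + (-0.663) z + (0.852) z^2 = 0, i.e. a z^2 + b z + c = 0 with a = 0.852, b = -0.663, c = 1.
Discriminant D = b^2 - 4ac = (-0.663)^2 - 4*(0.852)*1 = 0.439569 - (3.408) = -2.968431.
D < 0, so the roots are the complex-conjugate pair z = (-b +/- i sqrt(-D)) / (2a) = 0.3891 +/- 1.0111i.
For a conjugate pair |z|^2 = z * conj(z) = (product of roots) = c/a = 1/(0.852) = 1.173709, so |z| = sqrt(1.173709) = 1.0834 for both roots.
Moduli of all roots: 1.0834, 1.0834.
All moduli strictly greater than 1? Yes.
Verdict: Invertible.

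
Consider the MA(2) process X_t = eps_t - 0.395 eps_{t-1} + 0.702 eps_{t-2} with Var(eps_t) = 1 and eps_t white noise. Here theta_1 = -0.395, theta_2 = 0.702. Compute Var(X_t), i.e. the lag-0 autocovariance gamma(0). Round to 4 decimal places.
\gamma(0) = 1.6488

For an MA(q) process X_t = eps_t + sum_i theta_i eps_{t-i} with
Var(eps_t) = sigma^2, the variance is
  gamma(0) = sigma^2 * (1 + sum_i theta_i^2).
  sum_i theta_i^2 = (-0.395)^2 + (0.702)^2 = 0.156025 + 0.492804 = 0.648829.
  gamma(0) = 1 * (1 + 0.648829) = 1 * 1.648829 = 1.648829, which rounds to 1.6488.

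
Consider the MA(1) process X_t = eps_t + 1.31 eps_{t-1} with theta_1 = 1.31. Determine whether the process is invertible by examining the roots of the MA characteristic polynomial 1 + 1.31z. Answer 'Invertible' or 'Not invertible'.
\text{Not invertible}

The MA(q) characteristic polynomial is P(z) = 1 + 1.31z.
Invertibility requires all roots to lie outside the unit circle, i.e. |z| > 1 for every root.
This is linear in z: 1 + (1.31) z = 0  =>  z = -1/(1.31) = -0.763359,  |z| = 0.763359.
Moduli of all roots: 0.7634.
All moduli strictly greater than 1? No.
Verdict: Not invertible.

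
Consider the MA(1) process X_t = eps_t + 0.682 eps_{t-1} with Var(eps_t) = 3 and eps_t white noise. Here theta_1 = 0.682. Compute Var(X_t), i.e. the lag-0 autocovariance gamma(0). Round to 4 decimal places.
\gamma(0) = 4.3954

For an MA(q) process X_t = eps_t + sum_i theta_i eps_{t-i} with
Var(eps_t) = sigma^2, the variance is
  gamma(0) = sigma^2 * (1 + sum_i theta_i^2).
  sum_i theta_i^2 = (0.682)^2 = 0.465124.
  gamma(0) = 3 * (1 + 0.465124) = 3 * 1.465124 = 4.395372, which rounds to 4.3954.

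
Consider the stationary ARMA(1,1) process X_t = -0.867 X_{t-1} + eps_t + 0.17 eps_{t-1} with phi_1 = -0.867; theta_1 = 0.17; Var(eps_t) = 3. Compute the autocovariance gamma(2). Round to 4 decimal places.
\gamma(2) = 6.2248

Multiply the model equation by X_{t-k} and take expectations. With theta_0 = psi_0 = 1 and psi_j the MA(infinity) weights, this gives
  gamma(k) - sum_i phi_i gamma(k-i) = c_k,
  c_k = sigma^2 * sum_{j=k..q} theta_j psi_{j-k}   (c_k = 0 for k > q),
using gamma(-m) = gamma(m).
psi-weights needed (psi_j = theta_j + sum_i phi_i psi_{j-i}):
  psi_1 = theta_1 + phi_1 = 0.17 + (-0.867) = -0.697
Right-hand sides:
  c_0 = sigma^2 (1 + theta_1 psi_1) = 3 * (1 + (0.17)(-0.697)) = 3 * 0.88151 = 2.64453
  c_1 = sigma^2 theta_1 = 3 * (0.17) = 0.51
  c_2 = 0
Equations for k = 0 and k = 1 (AR order 1):
  gamma(0) = phi_1 gamma(1) + c_0
  gamma(1) = phi_1 gamma(0) + c_1
Substituting the second into the first: gamma(0) (1 - phi_1^2) = c_0 + phi_1 c_1, so
  gamma(0) = (c_0 + phi_1 c_1) / (1 - phi_1^2) = (2.64453 + (-0.867)(0.51)) / (1 - (-0.867)^2) = 2.20236 / 0.248311 = 8.869361.
  gamma(1) = phi_1 gamma(0) + c_1 = (-0.867)(8.869361) + (0.51) = -7.179736.
For k = 2 (> q): gamma(2) = phi_1 gamma(1) = (-0.867)(-7.179736) = 6.224831.
Therefore gamma(2) = 6.2248 (to 4 decimal places).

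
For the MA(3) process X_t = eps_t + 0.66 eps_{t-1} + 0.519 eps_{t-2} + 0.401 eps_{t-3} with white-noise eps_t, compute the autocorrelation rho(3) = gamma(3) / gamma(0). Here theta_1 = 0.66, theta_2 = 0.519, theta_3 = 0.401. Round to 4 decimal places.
\rho(3) = 0.2149

For an MA(q) process with theta_0 = 1, the autocovariance is
  gamma(k) = sigma^2 * sum_{i=0..q-k} theta_i * theta_{i+k},
and rho(k) = gamma(k) / gamma(0). Sigma^2 cancels.
  numerator   = (1)*(0.401) = 0.401.
  denominator = (1)^2 + (0.66)^2 + (0.519)^2 + (0.401)^2 = 1.865762.
  rho(3) = 0.401 / 1.865762 = 0.2149.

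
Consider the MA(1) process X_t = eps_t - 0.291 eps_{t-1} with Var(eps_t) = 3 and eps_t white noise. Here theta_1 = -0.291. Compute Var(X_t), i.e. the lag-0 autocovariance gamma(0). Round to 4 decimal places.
\gamma(0) = 3.2540

For an MA(q) process X_t = eps_t + sum_i theta_i eps_{t-i} with
Var(eps_t) = sigma^2, the variance is
  gamma(0) = sigma^2 * (1 + sum_i theta_i^2).
  sum_i theta_i^2 = (-0.291)^2 = 0.084681.
  gamma(0) = 3 * (1 + 0.084681) = 3 * 1.084681 = 3.254043, which rounds to 3.2540.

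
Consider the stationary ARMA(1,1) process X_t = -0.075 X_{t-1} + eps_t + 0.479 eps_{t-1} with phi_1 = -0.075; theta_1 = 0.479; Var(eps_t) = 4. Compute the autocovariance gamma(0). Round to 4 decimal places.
\gamma(0) = 4.6566

Multiply the model equation by X_{t-k} and take expectations. With theta_0 = psi_0 = 1 and psi_j the MA(infinity) weights, this gives
  gamma(k) - sum_i phi_i gamma(k-i) = c_k,
  c_k = sigma^2 * sum_{j=k..q} theta_j psi_{j-k}   (c_k = 0 for k > q),
using gamma(-m) = gamma(m).
psi-weights needed (psi_j = theta_j + sum_i phi_i psi_{j-i}):
  psi_1 = theta_1 + phi_1 = 0.479 + (-0.075) = 0.404
Right-hand sides:
  c_0 = sigma^2 (1 + theta_1 psi_1) = 4 * (1 + (0.479)(0.404)) = 4 * 1.193516 = 4.774064
  c_1 = sigma^2 theta_1 = 4 * (0.479) = 1.916
  c_2 = 0
Equations for k = 0 and k = 1 (AR order 1):
  gamma(0) = phi_1 gamma(1) + c_0
  gamma(1) = phi_1 gamma(0) + c_1
Substituting the second into the first: gamma(0) (1 - phi_1^2) = c_0 + phi_1 c_1, so
  gamma(0) = (c_0 + phi_1 c_1) / (1 - phi_1^2) = (4.774064 + (-0.075)(1.916)) / (1 - (-0.075)^2) = 4.630364 / 0.994375 = 4.656557.
Therefore gamma(0) = 4.6566 (to 4 decimal places).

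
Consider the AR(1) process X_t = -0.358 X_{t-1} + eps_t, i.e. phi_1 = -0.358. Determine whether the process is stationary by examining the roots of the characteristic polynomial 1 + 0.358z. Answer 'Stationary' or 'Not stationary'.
\text{Stationary}

The AR(p) characteristic polynomial is P(z) = 1 + 0.358z.
Stationarity requires all roots to lie outside the unit circle, i.e. |z| > 1 for every root.
This is linear in z: 1 + (0.358) z = 0  =>  z = -1/(0.358) = -2.793296,  |z| = 2.793296.
Moduli of all roots: 2.7933.
All moduli strictly greater than 1? Yes.
Verdict: Stationary.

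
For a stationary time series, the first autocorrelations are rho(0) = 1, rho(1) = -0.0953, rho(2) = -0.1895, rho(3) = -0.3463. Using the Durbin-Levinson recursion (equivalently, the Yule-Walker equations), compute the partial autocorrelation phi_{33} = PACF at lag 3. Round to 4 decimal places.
\phi_{33} = -0.4070

The PACF at lag k is phi_{kk}, the last component of the solution
to the Yule-Walker system G_k phi = r_k where
  (G_k)_{ij} = rho(|i - j|), (r_k)_i = rho(i), i,j = 1..k.
Equivalently, Durbin-Levinson gives phi_{kk} iteratively:
  phi_{11} = rho(1)
  phi_{kk} = [rho(k) - sum_{j=1..k-1} phi_{k-1,j} rho(k-j)]
            / [1 - sum_{j=1..k-1} phi_{k-1,j} rho(j)],
  phi_{k,j} = phi_{k-1,j} - phi_{kk} phi_{k-1,k-j},  j = 1..k-1.
Step k = 1:
  phi_11 = rho(1) = -0.0953.
Step k = 2:
  phi_22 = [rho(2) - phi_11 rho(1)] / [1 - phi_11 rho(1)] = [-0.1895 - (-0.0953)(-0.0953)] / [1 - (-0.0953)(-0.0953)]
         = -0.19858209 / 0.99091791 = -0.200402.
  Update: phi_21 = phi_11 - phi_22 phi_11 = -0.0953 - (-0.200402)(-0.0953) = -0.114398.
Step k = 3:
  phi_33 = [rho(3) - phi_21 rho(2) - phi_22 rho(1)] / [1 - phi_21 rho(1) - phi_22 rho(2)]
    numerator   = -0.3463 - (-0.114398)(-0.1895) - (-0.200402)(-0.0953) = -0.38707681
    denominator = 1 - (-0.114398)(-0.0953) - (-0.200402)(-0.1895) = 0.95112163
  phi_33 = -0.38707681 / 0.95112163 = -0.407.
Therefore phi_{33} = -0.4070.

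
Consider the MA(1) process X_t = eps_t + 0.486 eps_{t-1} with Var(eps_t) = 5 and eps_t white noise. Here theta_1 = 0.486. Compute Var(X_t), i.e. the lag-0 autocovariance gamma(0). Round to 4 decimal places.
\gamma(0) = 6.1810

For an MA(q) process X_t = eps_t + sum_i theta_i eps_{t-i} with
Var(eps_t) = sigma^2, the variance is
  gamma(0) = sigma^2 * (1 + sum_i theta_i^2).
  sum_i theta_i^2 = (0.486)^2 = 0.236196.
  gamma(0) = 5 * (1 + 0.236196) = 5 * 1.236196 = 6.18098, which rounds to 6.1810.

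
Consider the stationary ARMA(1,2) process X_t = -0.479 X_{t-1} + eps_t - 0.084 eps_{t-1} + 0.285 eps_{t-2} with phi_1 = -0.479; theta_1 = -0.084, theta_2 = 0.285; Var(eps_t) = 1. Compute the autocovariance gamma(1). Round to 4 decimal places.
\gamma(1) = -1.0665

Multiply the model equation by X_{t-k} and take expectations. With theta_0 = psi_0 = 1 and psi_j the MA(infinity) weights, this gives
  gamma(k) - sum_i phi_i gamma(k-i) = c_k,
  c_k = sigma^2 * sum_{j=k..q} theta_j psi_{j-k}   (c_k = 0 for k > q),
using gamma(-m) = gamma(m).
psi-weights needed (psi_j = theta_j + sum_i phi_i psi_{j-i}):
  psi_1 = theta_1 + phi_1 = -0.084 + (-0.479) = -0.563
  psi_2 = theta_2 + phi_1 psi_1 = 0.285 + (-0.479)(-0.563) = 0.554677
Right-hand sides:
  c_0 = sigma^2 (1 + theta_1 psi_1 + theta_2 psi_2) = 1 * (1 + (-0.084)(-0.563) + (0.285)(0.554677)) = 1 * 1.205375 = 1.205375
  c_1 = sigma^2 (theta_1 + theta_2 psi_1) = 1 * (-0.084 + (0.285)(-0.563)) = -0.244455
  c_2 = sigma^2 theta_2 = 1 * (0.285) = 0.285
Equations for k = 0 and k = 1 (AR order 1):
  gamma(0) = phi_1 gamma(1) + c_0
  gamma(1) = phi_1 gamma(0) + c_1
Substituting the second into the first: gamma(0) (1 - phi_1^2) = c_0 + phi_1 c_1, so
  gamma(0) = (c_0 + phi_1 c_1) / (1 - phi_1^2) = (1.205375 + (-0.479)(-0.244455)) / (1 - (-0.479)^2) = 1.322469 / 0.770559 = 1.716246.
  gamma(1) = phi_1 gamma(0) + c_1 = (-0.479)(1.716246) + (-0.244455) = -1.066537.
Therefore gamma(1) = -1.0665 (to 4 decimal places).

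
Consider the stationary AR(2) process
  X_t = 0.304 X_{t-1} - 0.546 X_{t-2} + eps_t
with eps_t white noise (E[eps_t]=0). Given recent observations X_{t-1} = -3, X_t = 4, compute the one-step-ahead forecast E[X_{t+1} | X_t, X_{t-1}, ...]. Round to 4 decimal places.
E[X_{t+1} \mid \mathcal F_t] = 2.8540

For an AR(p) model X_t = c + sum_i phi_i X_{t-i} + eps_t, the
one-step-ahead conditional mean is
  E[X_{t+1} | X_t, ...] = c + sum_i phi_i X_{t+1-i}.
Substitute known values:
  E[X_{t+1} | ...] = (0.304) * (4) + (-0.546) * (-3)
                   = 2.8540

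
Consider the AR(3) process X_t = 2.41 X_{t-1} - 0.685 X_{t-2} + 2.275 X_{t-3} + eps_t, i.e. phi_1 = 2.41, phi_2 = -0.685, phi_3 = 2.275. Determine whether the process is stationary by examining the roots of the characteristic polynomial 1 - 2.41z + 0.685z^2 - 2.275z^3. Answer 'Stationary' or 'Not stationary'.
\text{Not stationary}

The AR(p) characteristic polynomial is P(z) = 1 - 2.41z + 0.685z^2 - 2.275z^3.
Stationarity requires all roots to lie outside the unit circle, i.e. |z| > 1 for every root.
Degree 3: look for a simple real root z0 first, then factor out (1 - z/z0) and solve the remaining quadratic.
Testing z0 = 0.4: P(0.4) = 1 + (-2.41)(0.4) + (0.685)(0.4)^2 + (-2.275)(0.4)^3
  = 1 + (-0.964) + (0.1096) + (-0.1456) = 0.  So z_0 = 0.4 is a root, |z_0| = 0.4.
Divide out the factor (1 - 2.5 z) = (1 - z/z0) (since 1/z0 = 2.5):
  P(z) = (1 - 2.5 z)(1 + (0.09) z + (0.91) z^2)
  [check: z-coef 0.09 - (2.5) = -2.41; z^2-coef 0.91 - (2.5)(0.09) = 0.685; z^3-coef -(2.5)(0.91) = -2.275.]
Remaining roots from the quadratic factor 1 + (0.09) z + (0.91) z^2:
  Set 1 + (0.09) z + (0.91) z^2 = 0, i.e. a z^2 + b z + c = 0 with a = 0.91, b = 0.09, c = 1.
  Discriminant D = b^2 - 4ac = (0.09)^2 - 4*(0.91)*1 = 0.0081 - (3.64) = -3.6319.
  D < 0, so the roots are the complex-conjugate pair z = (-b +/- i sqrt(-D)) / (2a) = -0.0495 +/- 1.0471i.
  For a conjugate pair |z|^2 = z * conj(z) = (product of roots) = c/a = 1/(0.91) = 1.098901, so |z| = sqrt(1.098901) = 1.0483 for both roots.
Moduli of all roots: 0.4000, 1.0483, 1.0483.
All moduli strictly greater than 1? No.
Verdict: Not stationary.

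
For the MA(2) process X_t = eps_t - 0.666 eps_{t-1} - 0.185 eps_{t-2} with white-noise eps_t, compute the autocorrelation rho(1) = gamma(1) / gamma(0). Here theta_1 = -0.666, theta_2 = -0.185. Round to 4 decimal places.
\rho(1) = -0.3673

For an MA(q) process with theta_0 = 1, the autocovariance is
  gamma(k) = sigma^2 * sum_{i=0..q-k} theta_i * theta_{i+k},
and rho(k) = gamma(k) / gamma(0). Sigma^2 cancels.
  numerator   = (1)*(-0.666) + (-0.666)*(-0.185) = -0.54279.
  denominator = (1)^2 + (-0.666)^2 + (-0.185)^2 = 1.477781.
  rho(1) = -0.54279 / 1.477781 = -0.3673.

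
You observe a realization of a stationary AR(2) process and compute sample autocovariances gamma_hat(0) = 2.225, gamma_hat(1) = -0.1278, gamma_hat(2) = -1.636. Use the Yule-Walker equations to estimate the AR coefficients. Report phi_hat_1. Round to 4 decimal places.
\hat\phi_{1} = -0.1000

The Yule-Walker equations for an AR(p) process read, in matrix form,
  Gamma_p phi = r_p,   with   (Gamma_p)_{ij} = gamma(|i - j|),
                       (r_p)_i = gamma(i),   i,j = 1..p.
Substitute the sample gammas (Toeplitz matrix and right-hand side of size 2):
  Gamma_p = [[2.225, -0.1278], [-0.1278, 2.225]]
  r_p     = [-0.1278, -1.636]
Written out:
  2.225 phi_1 - 0.1278 phi_2 = -0.1278
  -0.1278 phi_1 + 2.225 phi_2 = -1.636
Solve by Cramer's rule:
  det = gamma(0)^2 - gamma(1)^2 = (2.225)^2 - (-0.1278)^2 = 4.950625 - 0.01633284 = 4.93429216
  phi_hat_1 = [gamma(1) gamma(0) - gamma(1) gamma(2)] / det = [(-0.1278)(2.225) - (-0.1278)(-1.636)] / 4.93429216 = -0.4934358 / 4.93429216 = -0.1
  phi_hat_2 = [gamma(0) gamma(2) - gamma(1)^2] / det = [(2.225)(-1.636) - (-0.1278)^2] / 4.93429216 = -3.65643284 / 4.93429216 = -0.741
So phi_hat = [-0.1000, -0.7410].
Therefore phi_hat_1 = -0.1000.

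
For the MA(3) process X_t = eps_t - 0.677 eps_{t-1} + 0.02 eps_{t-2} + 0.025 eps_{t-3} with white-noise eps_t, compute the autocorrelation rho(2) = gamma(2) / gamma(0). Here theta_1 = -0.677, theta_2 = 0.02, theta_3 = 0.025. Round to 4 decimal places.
\rho(2) = 0.0021

For an MA(q) process with theta_0 = 1, the autocovariance is
  gamma(k) = sigma^2 * sum_{i=0..q-k} theta_i * theta_{i+k},
and rho(k) = gamma(k) / gamma(0). Sigma^2 cancels.
  numerator   = (1)*(0.02) + (-0.677)*(0.025) = 0.003075.
  denominator = (1)^2 + (-0.677)^2 + (0.02)^2 + (0.025)^2 = 1.459354.
  rho(2) = 0.003075 / 1.459354 = 0.0021.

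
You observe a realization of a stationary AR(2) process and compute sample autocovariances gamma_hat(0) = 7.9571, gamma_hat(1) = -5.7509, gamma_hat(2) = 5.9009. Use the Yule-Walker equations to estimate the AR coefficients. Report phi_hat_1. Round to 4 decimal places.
\hat\phi_{1} = -0.3910

The Yule-Walker equations for an AR(p) process read, in matrix form,
  Gamma_p phi = r_p,   with   (Gamma_p)_{ij} = gamma(|i - j|),
                       (r_p)_i = gamma(i),   i,j = 1..p.
Substitute the sample gammas (Toeplitz matrix and right-hand side of size 2):
  Gamma_p = [[7.9571, -5.7509], [-5.7509, 7.9571]]
  r_p     = [-5.7509, 5.9009]
Written out:
  7.9571 phi_1 - 5.7509 phi_2 = -5.7509
  -5.7509 phi_1 + 7.9571 phi_2 = 5.9009
Solve by Cramer's rule:
  det = gamma(0)^2 - gamma(1)^2 = (7.9571)^2 - (-5.7509)^2 = 63.31544041 - 33.07285081 = 30.2425896
  phi_hat_1 = [gamma(1) gamma(0) - gamma(1) gamma(2)] / det = [(-5.7509)(7.9571) - (-5.7509)(5.9009)] / 30.2425896 = -11.82500058 / 30.2425896 = -0.391
  phi_hat_2 = [gamma(0) gamma(2) - gamma(1)^2] / det = [(7.9571)(5.9009) - (-5.7509)^2] / 30.2425896 = 13.88120058 / 30.2425896 = 0.459
So phi_hat = [-0.3910, 0.4590].
Therefore phi_hat_1 = -0.3910.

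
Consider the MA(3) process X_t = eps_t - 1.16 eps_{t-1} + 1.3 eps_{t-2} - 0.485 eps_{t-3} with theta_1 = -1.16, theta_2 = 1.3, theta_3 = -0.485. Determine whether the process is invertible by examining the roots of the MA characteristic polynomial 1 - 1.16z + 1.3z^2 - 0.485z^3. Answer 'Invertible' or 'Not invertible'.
\text{Invertible}

The MA(q) characteristic polynomial is P(z) = 1 - 1.16z + 1.3z^2 - 0.485z^3.
Invertibility requires all roots to lie outside the unit circle, i.e. |z| > 1 for every root.
Degree 3: look for a simple real root z0 first, then factor out (1 - z/z0) and solve the remaining quadratic.
Testing z0 = 2: P(2) = 1 + (-1.16)(2) + (1.3)(2)^2 + (-0.485)(2)^3
  = 1 + (-2.32) + (5.2) + (-3.88) = 0.  So z_0 = 2 is a root, |z_0| = 2.
Divide out the factor (1 - 0.5 z) = (1 - z/z0) (since 1/z0 = 0.5):
  P(z) = (1 - 0.5 z)(1 + (-0.66) z + (0.97) z^2)
  [check: z-coef -0.66 - (0.5) = -1.16; z^2-coef 0.97 - (0.5)(-0.66) = 1.3; z^3-coef -(0.5)(0.97) = -0.485.]
Remaining roots from the quadratic factor 1 + (-0.66) z + (0.97) z^2:
  Set 1 + (-0.66) z + (0.97) z^2 = 0, i.e. a z^2 + b z + c = 0 with a = 0.97, b = -0.66, c = 1.
  Discriminant D = b^2 - 4ac = (-0.66)^2 - 4*(0.97)*1 = 0.4356 - (3.88) = -3.4444.
  D < 0, so the roots are the complex-conjugate pair z = (-b +/- i sqrt(-D)) / (2a) = 0.3402 +/- 0.9567i.
  For a conjugate pair |z|^2 = z * conj(z) = (product of roots) = c/a = 1/(0.97) = 1.030928, so |z| = sqrt(1.030928) = 1.0153 for both roots.
Moduli of all roots: 2.0000, 1.0153, 1.0153.
All moduli strictly greater than 1? Yes.
Verdict: Invertible.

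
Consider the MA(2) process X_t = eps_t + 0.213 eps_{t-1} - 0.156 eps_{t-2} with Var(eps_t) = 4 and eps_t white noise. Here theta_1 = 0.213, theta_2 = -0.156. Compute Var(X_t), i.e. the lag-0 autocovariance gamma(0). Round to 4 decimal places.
\gamma(0) = 4.2788

For an MA(q) process X_t = eps_t + sum_i theta_i eps_{t-i} with
Var(eps_t) = sigma^2, the variance is
  gamma(0) = sigma^2 * (1 + sum_i theta_i^2).
  sum_i theta_i^2 = (0.213)^2 + (-0.156)^2 = 0.045369 + 0.024336 = 0.069705.
  gamma(0) = 4 * (1 + 0.069705) = 4 * 1.069705 = 4.27882, which rounds to 4.2788.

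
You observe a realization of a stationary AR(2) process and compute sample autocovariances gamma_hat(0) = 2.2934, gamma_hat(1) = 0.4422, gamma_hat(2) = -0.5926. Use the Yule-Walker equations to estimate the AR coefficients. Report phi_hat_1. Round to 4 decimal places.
\hat\phi_{1} = 0.2520

The Yule-Walker equations for an AR(p) process read, in matrix form,
  Gamma_p phi = r_p,   with   (Gamma_p)_{ij} = gamma(|i - j|),
                       (r_p)_i = gamma(i),   i,j = 1..p.
Substitute the sample gammas (Toeplitz matrix and right-hand side of size 2):
  Gamma_p = [[2.2934, 0.4422], [0.4422, 2.2934]]
  r_p     = [0.4422, -0.5926]
Written out:
  2.2934 phi_1 + 0.4422 phi_2 = 0.4422
  0.4422 phi_1 + 2.2934 phi_2 = -0.5926
Solve by Cramer's rule:
  det = gamma(0)^2 - gamma(1)^2 = (2.2934)^2 - (0.4422)^2 = 5.25968356 - 0.19554084 = 5.06414272
  phi_hat_1 = [gamma(1) gamma(0) - gamma(1) gamma(2)] / det = [(0.4422)(2.2934) - (0.4422)(-0.5926)] / 5.06414272 = 1.2761892 / 5.06414272 = 0.252
  phi_hat_2 = [gamma(0) gamma(2) - gamma(1)^2] / det = [(2.2934)(-0.5926) - (0.4422)^2] / 5.06414272 = -1.55460968 / 5.06414272 = -0.307
So phi_hat = [0.2520, -0.3070].
Therefore phi_hat_1 = 0.2520.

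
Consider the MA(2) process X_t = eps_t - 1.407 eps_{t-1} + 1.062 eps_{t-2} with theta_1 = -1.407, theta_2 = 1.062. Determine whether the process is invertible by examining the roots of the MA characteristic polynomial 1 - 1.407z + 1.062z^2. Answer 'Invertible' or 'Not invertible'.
\text{Not invertible}

The MA(q) characteristic polynomial is P(z) = 1 - 1.407z + 1.062z^2.
Invertibility requires all roots to lie outside the unit circle, i.e. |z| > 1 for every root.
Set 1 + (-1.407) z + (1.062) z^2 = 0, i.e. a z^2 + b z + c = 0 with a = 1.062, b = -1.407, c = 1.
Discriminant D = b^2 - 4ac = (-1.407)^2 - 4*(1.062)*1 = 1.979649 - (4.248) = -2.268351.
D < 0, so the roots are the complex-conjugate pair z = (-b +/- i sqrt(-D)) / (2a) = 0.6624 +/- 0.7091i.
For a conjugate pair |z|^2 = z * conj(z) = (product of roots) = c/a = 1/(1.062) = 0.94162, so |z| = sqrt(0.94162) = 0.9704 for both roots.
Moduli of all roots: 0.9704, 0.9704.
All moduli strictly greater than 1? No.
Verdict: Not invertible.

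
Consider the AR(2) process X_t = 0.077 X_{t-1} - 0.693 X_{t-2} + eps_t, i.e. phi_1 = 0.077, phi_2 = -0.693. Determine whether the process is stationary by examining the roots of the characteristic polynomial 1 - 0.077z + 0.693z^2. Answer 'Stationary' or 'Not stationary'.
\text{Stationary}

The AR(p) characteristic polynomial is P(z) = 1 - 0.077z + 0.693z^2.
Stationarity requires all roots to lie outside the unit circle, i.e. |z| > 1 for every root.
Set 1 + (-0.077) z + (0.693) z^2 = 0, i.e. a z^2 + b z + c = 0 with a = 0.693, b = -0.077, c = 1.
Discriminant D = b^2 - 4ac = (-0.077)^2 - 4*(0.693)*1 = 0.005929 - (2.772) = -2.766071.
D < 0, so the roots are the complex-conjugate pair z = (-b +/- i sqrt(-D)) / (2a) = 0.0556 +/- 1.2i.
For a conjugate pair |z|^2 = z * conj(z) = (product of roots) = c/a = 1/(0.693) = 1.443001, so |z| = sqrt(1.443001) = 1.2012 for both roots.
Moduli of all roots: 1.2012, 1.2012.
All moduli strictly greater than 1? Yes.
Verdict: Stationary.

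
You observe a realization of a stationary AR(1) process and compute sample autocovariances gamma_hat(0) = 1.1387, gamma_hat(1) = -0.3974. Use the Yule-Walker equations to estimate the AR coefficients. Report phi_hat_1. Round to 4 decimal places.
\hat\phi_{1} = -0.3490

The Yule-Walker equations for an AR(p) process read, in matrix form,
  Gamma_p phi = r_p,   with   (Gamma_p)_{ij} = gamma(|i - j|),
                       (r_p)_i = gamma(i),   i,j = 1..p.
Substitute the sample gammas (Toeplitz matrix and right-hand side of size 1):
  Gamma_p = [[1.1387]]
  r_p     = [-0.3974]
With p = 1 this is the single equation gamma(0) phi_1 = gamma(1):
  phi_hat_1 = gamma(1) / gamma(0) = -0.3974 / 1.1387 = -0.3490.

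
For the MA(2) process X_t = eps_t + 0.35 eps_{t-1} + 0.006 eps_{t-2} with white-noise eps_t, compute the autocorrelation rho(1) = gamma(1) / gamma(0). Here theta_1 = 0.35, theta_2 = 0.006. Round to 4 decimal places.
\rho(1) = 0.3137

For an MA(q) process with theta_0 = 1, the autocovariance is
  gamma(k) = sigma^2 * sum_{i=0..q-k} theta_i * theta_{i+k},
and rho(k) = gamma(k) / gamma(0). Sigma^2 cancels.
  numerator   = (1)*(0.35) + (0.35)*(0.006) = 0.3521.
  denominator = (1)^2 + (0.35)^2 + (0.006)^2 = 1.122536.
  rho(1) = 0.3521 / 1.122536 = 0.3137.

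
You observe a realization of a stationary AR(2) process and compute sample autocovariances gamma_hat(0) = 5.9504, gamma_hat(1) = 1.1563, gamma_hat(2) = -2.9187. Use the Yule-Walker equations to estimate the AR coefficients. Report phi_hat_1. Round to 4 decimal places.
\hat\phi_{1} = 0.3010

The Yule-Walker equations for an AR(p) process read, in matrix form,
  Gamma_p phi = r_p,   with   (Gamma_p)_{ij} = gamma(|i - j|),
                       (r_p)_i = gamma(i),   i,j = 1..p.
Substitute the sample gammas (Toeplitz matrix and right-hand side of size 2):
  Gamma_p = [[5.9504, 1.1563], [1.1563, 5.9504]]
  r_p     = [1.1563, -2.9187]
Written out:
  5.9504 phi_1 + 1.1563 phi_2 = 1.1563
  1.1563 phi_1 + 5.9504 phi_2 = -2.9187
Solve by Cramer's rule:
  det = gamma(0)^2 - gamma(1)^2 = (5.9504)^2 - (1.1563)^2 = 35.40726016 - 1.33702969 = 34.07023047
  phi_hat_1 = [gamma(1) gamma(0) - gamma(1) gamma(2)] / det = [(1.1563)(5.9504) - (1.1563)(-2.9187)] / 34.07023047 = 10.25534033 / 34.07023047 = 0.301
  phi_hat_2 = [gamma(0) gamma(2) - gamma(1)^2] / det = [(5.9504)(-2.9187) - (1.1563)^2] / 34.07023047 = -18.70446217 / 34.07023047 = -0.549
So phi_hat = [0.3010, -0.5490].
Therefore phi_hat_1 = 0.3010.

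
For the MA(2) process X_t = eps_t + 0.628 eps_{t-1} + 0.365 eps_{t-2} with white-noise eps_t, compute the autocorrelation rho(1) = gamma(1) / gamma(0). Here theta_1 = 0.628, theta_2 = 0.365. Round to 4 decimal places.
\rho(1) = 0.5612

For an MA(q) process with theta_0 = 1, the autocovariance is
  gamma(k) = sigma^2 * sum_{i=0..q-k} theta_i * theta_{i+k},
and rho(k) = gamma(k) / gamma(0). Sigma^2 cancels.
  numerator   = (1)*(0.628) + (0.628)*(0.365) = 0.85722.
  denominator = (1)^2 + (0.628)^2 + (0.365)^2 = 1.527609.
  rho(1) = 0.85722 / 1.527609 = 0.5612.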